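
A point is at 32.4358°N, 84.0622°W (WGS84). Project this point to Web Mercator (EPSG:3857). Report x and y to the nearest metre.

x -9357761 m, y 3820653 m

Web Mercator is spherical with R = a = 6378137 m.
x = R·λ = 6378137 × -1.467162166 = -9357761.299 m.
y = R·ln tan(π/4 + φ/2) = 6378137 × 0.599023364 = 3820653.081 m.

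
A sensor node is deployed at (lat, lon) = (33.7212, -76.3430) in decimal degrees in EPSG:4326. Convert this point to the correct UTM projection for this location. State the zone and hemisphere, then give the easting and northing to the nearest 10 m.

Longitude -76.3430° lies in the 6° band [-78°, -72°), giving zone 18; latitude is north of the equator, so 18N.
Zone 18 central meridian λ₀ = 6×18 − 183 = -75°; Δλ = -1.3430°.
Transverse Mercator on WGS84 with k₀ = 0.9996 gives E = 375568.742 m, N = 3732053.566 m.

Zone 18N: E 375570 m, N 3732050 m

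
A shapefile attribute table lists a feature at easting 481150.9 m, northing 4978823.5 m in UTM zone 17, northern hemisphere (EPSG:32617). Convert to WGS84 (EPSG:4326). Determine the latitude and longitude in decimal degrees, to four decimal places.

lat 44.9626°, lon -81.2390°

Zone 17N: λ₀ = -81°, k₀ = 0.9996, false easting 500000 m.
Meridian distance M = (N − FN)/k₀ = 4980815.8 m.
Inverse transverse Mercator on WGS84 gives φ = 44.96259974°, λ = -81.23899992°.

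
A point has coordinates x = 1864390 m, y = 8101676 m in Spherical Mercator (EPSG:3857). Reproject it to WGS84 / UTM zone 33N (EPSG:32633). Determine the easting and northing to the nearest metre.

E 601489 m, N 6500610 m

Web Mercator inverse (R = 6378137 m) → φ = 58.63390061°, λ = 16.74810033°.
UTM 33N forward: E = 601489.215 m, N = 6500609.928 m.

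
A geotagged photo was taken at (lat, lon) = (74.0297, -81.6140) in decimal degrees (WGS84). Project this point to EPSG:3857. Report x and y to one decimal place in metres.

x -9085228.9 m, y 12527550.8 m

Web Mercator is spherical with R = a = 6378137 m.
x = R·λ = 6378137 × -1.424433016 = -9085228.922 m.
y = R·ln tan(π/4 + φ/2) = 6378137 × 1.964139493 = 12527550.773 m.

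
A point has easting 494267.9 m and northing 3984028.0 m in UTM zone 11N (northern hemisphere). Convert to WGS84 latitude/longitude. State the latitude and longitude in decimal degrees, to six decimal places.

Zone 11N: λ₀ = -117°, k₀ = 0.9996, false easting 500000 m.
Meridian distance M = (N − FN)/k₀ = 3985622.2 m.
Inverse transverse Mercator on WGS84 gives φ = 36.00070033°, λ = -117.06360037°.

lat 36.000700°, lon -117.063600°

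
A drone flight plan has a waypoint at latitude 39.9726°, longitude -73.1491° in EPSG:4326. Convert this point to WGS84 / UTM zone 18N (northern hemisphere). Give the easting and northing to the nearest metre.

E 658060 m, N 4426357 m

Zone 18 central meridian λ₀ = 6×18 − 183 = -75°; Δλ = +1.8509°.
Transverse Mercator on WGS84 with k₀ = 0.9996 gives E = 658060.258 m, N = 4426356.516 m.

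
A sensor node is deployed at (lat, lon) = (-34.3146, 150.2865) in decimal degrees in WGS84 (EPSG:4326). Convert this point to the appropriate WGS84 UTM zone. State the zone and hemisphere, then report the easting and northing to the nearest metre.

Longitude 150.2865° lies in the 6° band [150°, 156°), giving zone 56; latitude is south of the equator, so 56S.
Zone 56 central meridian λ₀ = 6×56 − 183 = 153°; Δλ = -2.7135°.
Transverse Mercator on WGS84 with k₀ = 0.9996 gives E = 250307.440 m, N = 6199626.234 m.

Zone 56S: E 250307 m, N 6199626 m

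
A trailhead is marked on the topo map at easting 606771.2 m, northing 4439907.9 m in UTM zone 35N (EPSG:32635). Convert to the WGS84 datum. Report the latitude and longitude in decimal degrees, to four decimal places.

Zone 35N: λ₀ = 27°, k₀ = 0.9996, false easting 500000 m.
Meridian distance M = (N − FN)/k₀ = 4441684.6 m.
Inverse transverse Mercator on WGS84 gives φ = 40.10269955°, λ = 28.25270005°.

lat 40.1027°, lon 28.2527°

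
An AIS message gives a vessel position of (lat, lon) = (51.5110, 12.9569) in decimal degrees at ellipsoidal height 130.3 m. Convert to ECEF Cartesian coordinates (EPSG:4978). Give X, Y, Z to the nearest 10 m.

WGS84: a = 6378137 m, e² = 0.006694380; N(φ) = a/√(1−e²sin²φ) = 6391257.005 m.
X = (N+h)·cosφ·cosλ = 3876493.742 m; Y = (N+h)·cosφ·sinλ = 891888.164 m; Z = (N(1−e²)+h)·sinφ = 4969226.211 m.

X 3876490 m, Y 891890 m, Z 4969230 m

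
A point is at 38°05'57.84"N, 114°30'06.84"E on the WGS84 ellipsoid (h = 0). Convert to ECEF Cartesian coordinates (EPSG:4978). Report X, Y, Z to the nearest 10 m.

WGS84: a = 6378137 m, e² = 0.006694380; N(φ) = a/√(1−e²sin²φ) = 6386280.565 m.
X = (N+h)·cosφ·cosλ = -2084246.078 m; Y = (N+h)·cosφ·sinλ = 4573058.731 m; Z = (N(1−e²)+h)·sinφ = 3914132.307 m.

X -2084250 m, Y 4573060 m, Z 3914130 m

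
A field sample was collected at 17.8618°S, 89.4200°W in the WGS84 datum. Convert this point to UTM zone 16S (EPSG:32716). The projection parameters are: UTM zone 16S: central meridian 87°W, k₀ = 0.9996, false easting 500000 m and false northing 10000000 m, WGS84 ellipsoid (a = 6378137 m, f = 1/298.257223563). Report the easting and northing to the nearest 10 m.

Zone 16 central meridian λ₀ = 6×16 − 183 = -87°; Δλ = -2.4200°.
Transverse Mercator on WGS84 with k₀ = 0.9996 gives E = 243551.310 m, N = 8023442.408 m.

E 243550 m, N 8023440 m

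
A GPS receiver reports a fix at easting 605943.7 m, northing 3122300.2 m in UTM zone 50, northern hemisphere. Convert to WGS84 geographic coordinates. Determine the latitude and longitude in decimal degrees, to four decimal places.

lat 28.2223°, lon 118.0797°

Zone 50N: λ₀ = 117°, k₀ = 0.9996, false easting 500000 m.
Meridian distance M = (N − FN)/k₀ = 3123549.6 m.
Inverse transverse Mercator on WGS84 gives φ = 28.22230030°, λ = 118.07970036°.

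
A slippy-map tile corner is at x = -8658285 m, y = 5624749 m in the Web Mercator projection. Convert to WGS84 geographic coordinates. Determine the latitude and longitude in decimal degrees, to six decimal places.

lat 45.020498°, lon -77.778697°

R = 6378137 m. λ = x/R = -77.778697498°.
φ = 2·arctan(exp(y/R)) − 90° = 2·arctan(2.41544) − 90° = 45.02049766°.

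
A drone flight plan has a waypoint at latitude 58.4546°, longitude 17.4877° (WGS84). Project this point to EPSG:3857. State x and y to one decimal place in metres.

x 1946721.9 m, y 8063427.3 m

Web Mercator is spherical with R = a = 6378137 m.
x = R·λ = 6378137 × 0.305217944 = 1946721.859 m.
y = R·ln tan(π/4 + φ/2) = 6378137 × 1.264229239 = 8063427.287 m.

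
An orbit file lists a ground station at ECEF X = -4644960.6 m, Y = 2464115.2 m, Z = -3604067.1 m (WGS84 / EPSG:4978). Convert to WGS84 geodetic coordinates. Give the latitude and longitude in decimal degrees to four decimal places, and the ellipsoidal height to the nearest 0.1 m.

lat -34.6076°, lon 152.0544°, h 3423.7 m

λ = atan2(Y, X) = 152.05439984°; p = √(X²+Y²) = 5258091.2 m.
Bowring's method on WGS84 (a = 6378137 m, b = 6356752.314 m) gives φ = -34.60759994°, h = 3423.659 m.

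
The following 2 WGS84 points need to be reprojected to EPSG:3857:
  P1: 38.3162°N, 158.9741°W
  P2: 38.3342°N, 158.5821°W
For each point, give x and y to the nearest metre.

Web Mercator: x = R·λ, y = R·ln tan(π/4+φ/2), R = 6378137 m.
P1 (38.3162°, -158.9741°) → (-17696915.861, 4624191.072) m.
P2 (38.3342°, -158.5821°) → (-17653278.621, 4626745.236) m.

P1: x -17696916 m, y 4624191 m; P2: x -17653279 m, y 4626745 m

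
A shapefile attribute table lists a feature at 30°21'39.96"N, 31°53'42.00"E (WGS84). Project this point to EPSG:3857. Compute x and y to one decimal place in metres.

Web Mercator is spherical with R = a = 6378137 m.
x = R·λ = 6378137 × 0.556672765 = 3550535.159 m.
y = R·ln tan(π/4 + φ/2) = 6378137 × 0.556596831 = 3550050.842 m.

x 3550535.2 m, y 3550050.8 m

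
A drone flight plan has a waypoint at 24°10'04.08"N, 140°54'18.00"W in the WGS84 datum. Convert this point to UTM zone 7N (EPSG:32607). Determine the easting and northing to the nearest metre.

Zone 7 central meridian λ₀ = 6×7 − 183 = -141°; Δλ = +0.0950°.
Transverse Mercator on WGS84 with k₀ = 0.9996 gives E = 509649.985 m, N = 2672807.812 m.

E 509650 m, N 2672808 m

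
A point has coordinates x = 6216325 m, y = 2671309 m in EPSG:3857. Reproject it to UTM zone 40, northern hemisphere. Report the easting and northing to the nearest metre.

Web Mercator inverse (R = 6378137 m) → φ = 23.32450099°, λ = 55.84219759°.
UTM 40N forward: E = 381626.599 m, N = 2579916.259 m.

E 381627 m, N 2579916 m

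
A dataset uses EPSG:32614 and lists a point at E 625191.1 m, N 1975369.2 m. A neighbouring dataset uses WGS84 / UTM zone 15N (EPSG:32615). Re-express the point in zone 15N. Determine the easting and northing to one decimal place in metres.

E -10974.7 m, N 1981574.7 m

UTM 14N → geographic: φ = 17.86250014°, λ = -97.81840012°.
UTM 15N (λ₀ = -93°) forward: E = -10974.708 m, N = 1981574.687 m.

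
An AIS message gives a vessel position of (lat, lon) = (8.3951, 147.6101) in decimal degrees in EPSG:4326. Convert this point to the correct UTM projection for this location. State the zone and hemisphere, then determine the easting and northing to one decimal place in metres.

Longitude 147.6101° lies in the 6° band [144°, 150°), giving zone 55; latitude is north of the equator, so 55N.
Zone 55 central meridian λ₀ = 6×55 − 183 = 147°; Δλ = +0.6101°.
Transverse Mercator on WGS84 with k₀ = 0.9996 gives E = 567167.429 m, N = 928029.403 m.

Zone 55N: E 567167.4 m, N 928029.4 m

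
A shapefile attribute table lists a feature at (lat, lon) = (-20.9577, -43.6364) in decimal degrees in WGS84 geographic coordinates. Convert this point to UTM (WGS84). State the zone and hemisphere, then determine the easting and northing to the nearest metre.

Longitude -43.6364° lies in the 6° band [-48°, -42°), giving zone 23; latitude is south of the equator, so 23S.
Zone 23 central meridian λ₀ = 6×23 − 183 = -45°; Δλ = +1.3636°.
Transverse Mercator on WGS84 with k₀ = 0.9996 gives E = 641767.246 m, N = 7681930.331 m.

Zone 23S: E 641767 m, N 7681930 m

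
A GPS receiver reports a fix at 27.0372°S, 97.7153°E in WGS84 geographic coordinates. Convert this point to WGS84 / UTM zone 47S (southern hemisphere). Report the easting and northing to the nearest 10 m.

Zone 47 central meridian λ₀ = 6×47 − 183 = 99°; Δλ = -1.2847°.
Transverse Mercator on WGS84 with k₀ = 0.9996 gives E = 372573.907 m, N = 7008795.041 m.

E 372570 m, N 7008800 m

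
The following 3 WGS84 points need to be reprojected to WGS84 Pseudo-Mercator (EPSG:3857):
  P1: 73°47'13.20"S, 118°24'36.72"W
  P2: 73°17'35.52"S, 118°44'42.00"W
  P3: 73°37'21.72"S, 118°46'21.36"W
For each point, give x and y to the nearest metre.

Web Mercator: x = R·λ, y = R·ln tan(π/4+φ/2), R = 6378137 m.
P1 (-73.7870°, -118.4102°) → (-13181363.169, -12430075.236) m.
P2 (-73.2932°, -118.7450°) → (-13218632.934, -12236058.103) m.
P3 (-73.6227°, -118.7726°) → (-13221705.352, -12364890.300) m.

P1: x -13181363 m, y -12430075 m; P2: x -13218633 m, y -12236058 m; P3: x -13221705 m, y -12364890 m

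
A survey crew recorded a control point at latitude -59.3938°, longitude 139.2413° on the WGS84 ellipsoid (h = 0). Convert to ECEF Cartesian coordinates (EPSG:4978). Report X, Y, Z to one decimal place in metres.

WGS84: a = 6378137 m, e² = 0.006694380; N(φ) = a/√(1−e²sin²φ) = 6394010.898 m.
X = (N+h)·cosφ·cosλ = -2465863.359 m; Y = (N+h)·cosφ·sinλ = 2125376.308 m; Z = (N(1−e²)+h)·sinφ = -5466400.873 m.

X -2465863.4 m, Y 2125376.3 m, Z -5466400.9 m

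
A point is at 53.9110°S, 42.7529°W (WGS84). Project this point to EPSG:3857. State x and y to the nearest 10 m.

Web Mercator is spherical with R = a = 6378137 m.
x = R·λ = 6378137 × -0.746178870 = -4759231.058 m.
y = R·ln tan(π/4 + φ/2) = 6378137 × -1.121537331 = -7153318.745 m.

x -4759230 m, y -7153320 m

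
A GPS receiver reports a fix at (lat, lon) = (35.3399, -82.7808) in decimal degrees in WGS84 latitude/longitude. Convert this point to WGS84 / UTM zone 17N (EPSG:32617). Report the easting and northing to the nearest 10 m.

Zone 17 central meridian λ₀ = 6×17 − 183 = -81°; Δλ = -1.7808°.
Transverse Mercator on WGS84 with k₀ = 0.9996 gives E = 338165.193 m, N = 3912192.746 m.

E 338170 m, N 3912190 m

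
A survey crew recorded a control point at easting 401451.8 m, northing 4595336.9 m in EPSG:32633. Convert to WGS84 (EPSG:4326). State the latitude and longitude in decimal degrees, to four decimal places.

lat 41.5036°, lon 13.8192°

Zone 33N: λ₀ = 15°, k₀ = 0.9996, false easting 500000 m.
Meridian distance M = (N − FN)/k₀ = 4597175.8 m.
Inverse transverse Mercator on WGS84 gives φ = 41.50360028°, λ = 13.81920053°.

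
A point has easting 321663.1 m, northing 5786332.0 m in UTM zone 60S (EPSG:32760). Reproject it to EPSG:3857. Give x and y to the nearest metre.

Unproject from UTM 60S (λ₀ = 177°) → φ = -38.05320004°, λ = 174.96740029°.
Web Mercator (R = 6378137 m): x = 19477281.906 m, y = -4586943.923 m.

x 19477282 m, y -4586944 m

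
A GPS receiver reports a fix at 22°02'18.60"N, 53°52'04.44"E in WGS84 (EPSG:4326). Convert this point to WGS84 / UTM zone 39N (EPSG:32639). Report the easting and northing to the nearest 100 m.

Zone 39 central meridian λ₀ = 6×39 − 183 = 51°; Δλ = +2.8679°.
Transverse Mercator on WGS84 with k₀ = 0.9996 gives E = 796036.508 m, N = 2439870.034 m.

E 796000 m, N 2439900 m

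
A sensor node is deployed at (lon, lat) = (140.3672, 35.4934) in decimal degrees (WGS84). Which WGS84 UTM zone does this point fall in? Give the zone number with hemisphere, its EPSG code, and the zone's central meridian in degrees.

Zone 54N (EPSG:32654), central meridian 141°

UTM zone = ⌊(λ + 180)/6⌋ + 1; 140.3672° ∈ [138°, 144°) → zone 54.
Hemisphere: N (φ ≥ 0).
Central meridian λ₀ = 6×54 − 183 = 141°.
EPSG code: 32654.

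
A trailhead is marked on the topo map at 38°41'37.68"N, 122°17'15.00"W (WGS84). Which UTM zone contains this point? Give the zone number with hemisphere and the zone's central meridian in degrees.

Zone 10N, central meridian -123°

UTM zone = ⌊(λ + 180)/6⌋ + 1; -122.2875° ∈ [-126°, -120°) → zone 10.
Hemisphere: N (φ ≥ 0).
Central meridian λ₀ = 6×10 − 183 = -123°.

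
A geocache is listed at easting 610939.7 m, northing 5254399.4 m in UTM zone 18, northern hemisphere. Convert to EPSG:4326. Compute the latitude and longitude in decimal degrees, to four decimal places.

Zone 18N: λ₀ = -75°, k₀ = 0.9996, false easting 500000 m.
Meridian distance M = (N − FN)/k₀ = 5256502.0 m.
Inverse transverse Mercator on WGS84 gives φ = 47.43359957°, λ = -73.52880037°.

lat 47.4336°, lon -73.5288°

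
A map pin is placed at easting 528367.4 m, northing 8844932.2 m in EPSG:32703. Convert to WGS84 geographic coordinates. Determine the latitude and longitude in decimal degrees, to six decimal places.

lat -10.449000°, lon -164.740800°

Zone 3S: λ₀ = -165°, k₀ = 0.9996, false easting 500000 m, false northing 10000000 m.
Meridian distance M = (N − FN)/k₀ = -1155530.0 m.
Inverse transverse Mercator on WGS84 gives φ = -10.44899975°, λ = -164.74079984°.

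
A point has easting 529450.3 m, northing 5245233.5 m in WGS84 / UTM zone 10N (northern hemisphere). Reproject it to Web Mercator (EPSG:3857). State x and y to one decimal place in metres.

x -13648882.7 m, y 6001018.1 m

Unproject from UTM 10N (λ₀ = -123°) → φ = 47.35990012°, λ = -122.60999959°.
Web Mercator (R = 6378137 m): x = -13648882.721 m, y = 6001018.068 m.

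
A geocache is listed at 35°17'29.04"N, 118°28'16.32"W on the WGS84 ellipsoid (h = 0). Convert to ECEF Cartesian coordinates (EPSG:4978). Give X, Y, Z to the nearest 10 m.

WGS84: a = 6378137 m, e² = 0.006694380; N(φ) = a/√(1−e²sin²φ) = 6385274.733 m.
X = (N+h)·cosφ·cosλ = -2484561.311 m; Y = (N+h)·cosφ·sinλ = -4581482.987 m; Z = (N(1−e²)+h)·sinφ = 3664301.894 m.

X -2484560 m, Y -4581480 m, Z 3664300 m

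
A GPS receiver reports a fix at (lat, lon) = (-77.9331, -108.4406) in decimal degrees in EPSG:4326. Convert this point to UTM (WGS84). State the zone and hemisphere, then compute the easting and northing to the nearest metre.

Longitude -108.4406° lies in the 6° band [-114°, -108°), giving zone 12; latitude is south of the equator, so 12S.
Zone 12 central meridian λ₀ = 6×12 − 183 = -111°; Δλ = +2.5594°.
Transverse Mercator on WGS84 with k₀ = 0.9996 gives E = 559711.252 m, N = 1347792.054 m.

Zone 12S: E 559711 m, N 1347792 m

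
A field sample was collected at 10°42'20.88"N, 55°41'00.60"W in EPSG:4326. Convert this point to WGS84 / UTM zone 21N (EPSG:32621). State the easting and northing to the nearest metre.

E 643972 m, N 1183757 m

Zone 21 central meridian λ₀ = 6×21 − 183 = -57°; Δλ = +1.3165°.
Transverse Mercator on WGS84 with k₀ = 0.9996 gives E = 643972.126 m, N = 1183757.219 m.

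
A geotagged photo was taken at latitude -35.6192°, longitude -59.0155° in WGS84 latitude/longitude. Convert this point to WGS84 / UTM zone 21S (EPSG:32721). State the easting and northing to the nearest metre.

E 317466 m, N 6056416 m

Zone 21 central meridian λ₀ = 6×21 − 183 = -57°; Δλ = -2.0155°.
Transverse Mercator on WGS84 with k₀ = 0.9996 gives E = 317466.289 m, N = 6056416.257 m.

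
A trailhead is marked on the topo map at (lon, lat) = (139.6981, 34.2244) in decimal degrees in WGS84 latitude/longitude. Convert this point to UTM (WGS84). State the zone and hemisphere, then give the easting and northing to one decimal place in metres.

Zone 54N: E 380085.6 m, N 3787803.8 m

Longitude 139.6981° lies in the 6° band [138°, 144°), giving zone 54; latitude is north of the equator, so 54N.
Zone 54 central meridian λ₀ = 6×54 − 183 = 141°; Δλ = -1.3019°.
Transverse Mercator on WGS84 with k₀ = 0.9996 gives E = 380085.602 m, N = 3787803.786 m.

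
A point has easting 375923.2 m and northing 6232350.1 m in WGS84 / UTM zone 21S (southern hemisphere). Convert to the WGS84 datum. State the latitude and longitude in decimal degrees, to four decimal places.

lat -34.0422°, lon -58.3442°

Zone 21S: λ₀ = -57°, k₀ = 0.9996, false easting 500000 m, false northing 10000000 m.
Meridian distance M = (N − FN)/k₀ = -3769157.6 m.
Inverse transverse Mercator on WGS84 gives φ = -34.04219991°, λ = -58.34419977°.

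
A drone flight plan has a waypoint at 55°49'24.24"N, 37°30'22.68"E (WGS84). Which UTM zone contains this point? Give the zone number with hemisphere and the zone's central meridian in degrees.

UTM zone = ⌊(λ + 180)/6⌋ + 1; 37.5063° ∈ [36°, 42°) → zone 37.
Hemisphere: N (φ ≥ 0).
Central meridian λ₀ = 6×37 − 183 = 39°.

Zone 37N, central meridian 39°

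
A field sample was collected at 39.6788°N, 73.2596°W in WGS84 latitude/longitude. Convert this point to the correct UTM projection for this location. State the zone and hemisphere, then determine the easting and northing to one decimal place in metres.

Longitude -73.2596° lies in the 6° band [-78°, -72°), giving zone 18; latitude is north of the equator, so 18N.
Zone 18 central meridian λ₀ = 6×18 − 183 = -75°; Δλ = +1.7404°.
Transverse Mercator on WGS84 with k₀ = 0.9996 gives E = 649258.035 m, N = 4393555.779 m.

Zone 18N: E 649258.0 m, N 4393555.8 m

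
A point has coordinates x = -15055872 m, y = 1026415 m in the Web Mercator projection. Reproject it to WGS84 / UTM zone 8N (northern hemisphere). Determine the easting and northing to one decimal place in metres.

Web Mercator inverse (R = 6378137 m) → φ = 9.18090079°, λ = -135.24919933°.
UTM 8N forward: E = 472623.169 m, N = 1014861.662 m.

E 472623.2 m, N 1014861.7 m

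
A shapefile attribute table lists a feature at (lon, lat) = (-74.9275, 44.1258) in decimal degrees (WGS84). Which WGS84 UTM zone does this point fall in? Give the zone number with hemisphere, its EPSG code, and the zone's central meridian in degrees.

UTM zone = ⌊(λ + 180)/6⌋ + 1; -74.9275° ∈ [-78°, -72°) → zone 18.
Hemisphere: N (φ ≥ 0).
Central meridian λ₀ = 6×18 − 183 = -75°.
EPSG code: 32618.

Zone 18N (EPSG:32618), central meridian -75°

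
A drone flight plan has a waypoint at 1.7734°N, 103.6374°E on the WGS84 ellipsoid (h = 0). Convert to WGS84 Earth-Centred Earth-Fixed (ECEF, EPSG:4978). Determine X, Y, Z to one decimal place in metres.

WGS84: a = 6378137 m, e² = 0.006694380; N(φ) = a/√(1−e²sin²φ) = 6378157.446 m.
X = (N+h)·cosφ·cosλ = -1503099.449 m; Y = (N+h)·cosφ·sinλ = 6195371.205 m; Z = (N(1−e²)+h)·sinφ = 196061.741 m.

X -1503099.4 m, Y 6195371.2 m, Z 196061.7 m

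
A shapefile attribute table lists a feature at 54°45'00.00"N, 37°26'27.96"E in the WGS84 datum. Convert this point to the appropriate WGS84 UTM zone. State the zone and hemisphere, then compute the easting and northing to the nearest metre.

Zone 37N: E 399665 m, N 6068087 m

Longitude 37.4411° lies in the 6° band [36°, 42°), giving zone 37; latitude is north of the equator, so 37N.
Zone 37 central meridian λ₀ = 6×37 − 183 = 39°; Δλ = -1.5589°.
Transverse Mercator on WGS84 with k₀ = 0.9996 gives E = 399664.512 m, N = 6068087.045 m.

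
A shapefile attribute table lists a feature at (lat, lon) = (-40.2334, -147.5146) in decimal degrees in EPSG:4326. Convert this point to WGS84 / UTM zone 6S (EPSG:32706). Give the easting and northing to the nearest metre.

E 456224 m, N 5546210 m

Zone 6 central meridian λ₀ = 6×6 − 183 = -147°; Δλ = -0.5146°.
Transverse Mercator on WGS84 with k₀ = 0.9996 gives E = 456223.720 m, N = 5546210.162 m.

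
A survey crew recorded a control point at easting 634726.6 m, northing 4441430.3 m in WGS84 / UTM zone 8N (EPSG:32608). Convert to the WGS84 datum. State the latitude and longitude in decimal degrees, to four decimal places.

lat 40.1124°, lon -133.4191°

Zone 8N: λ₀ = -135°, k₀ = 0.9996, false easting 500000 m.
Meridian distance M = (N − FN)/k₀ = 4443207.6 m.
Inverse transverse Mercator on WGS84 gives φ = 40.11239968°, λ = -133.41909965°.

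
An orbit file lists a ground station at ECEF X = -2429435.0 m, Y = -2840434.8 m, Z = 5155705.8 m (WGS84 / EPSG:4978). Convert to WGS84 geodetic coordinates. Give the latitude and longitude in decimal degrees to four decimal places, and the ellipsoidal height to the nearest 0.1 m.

λ = atan2(Y, X) = -130.54050034°; p = √(X²+Y²) = 3737676.3 m.
Bowring's method on WGS84 (a = 6378137 m, b = 6356752.314 m) gives φ = 54.24199953°, h = 3912.884 m.

lat 54.2420°, lon -130.5405°, h 3912.9 m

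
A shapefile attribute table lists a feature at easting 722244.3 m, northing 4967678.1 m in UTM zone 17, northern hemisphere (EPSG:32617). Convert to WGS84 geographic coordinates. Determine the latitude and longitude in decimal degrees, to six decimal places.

lat 44.827900°, lon -78.188600°

Zone 17N: λ₀ = -81°, k₀ = 0.9996, false easting 500000 m.
Meridian distance M = (N − FN)/k₀ = 4969666.0 m.
Inverse transverse Mercator on WGS84 gives φ = 44.82790033°, λ = -78.18860003°.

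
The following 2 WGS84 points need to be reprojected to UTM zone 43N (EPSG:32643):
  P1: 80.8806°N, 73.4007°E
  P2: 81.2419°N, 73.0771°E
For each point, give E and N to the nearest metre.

UTM zone 43N: λ₀ = 75°, k₀ = 0.9996.
P1 (80.8806°, 73.4007°) → (471705.369, 8980266.696) m.
P2 (81.2419°, 73.0771°) → (467318.970, 9020747.876) m.

P1: E 471705 m, N 8980267 m; P2: E 467319 m, N 9020748 m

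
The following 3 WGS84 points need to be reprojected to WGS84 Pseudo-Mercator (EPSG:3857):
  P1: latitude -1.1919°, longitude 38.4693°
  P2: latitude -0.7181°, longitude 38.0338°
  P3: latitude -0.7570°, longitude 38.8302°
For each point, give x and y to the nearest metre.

P1: x 4282383 m, y -132691 m; P2: x 4233903 m, y -79941 m; P3: x 4322558 m, y -84271 m

Web Mercator: x = R·λ, y = R·ln tan(π/4+φ/2), R = 6378137 m.
P1 (-1.1919°, 38.4693°) → (4282382.887, -132691.272) m.
P2 (-0.7181°, 38.0338°) → (4233903.249, -79940.619) m.
P3 (-0.7570°, 38.8302°) → (4322558.091, -84271.306) m.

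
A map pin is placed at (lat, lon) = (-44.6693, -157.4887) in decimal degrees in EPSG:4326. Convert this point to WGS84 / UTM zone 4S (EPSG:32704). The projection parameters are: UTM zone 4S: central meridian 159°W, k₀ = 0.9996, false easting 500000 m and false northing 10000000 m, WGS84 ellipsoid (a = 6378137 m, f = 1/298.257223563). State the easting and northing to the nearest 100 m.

E 619800 m, N 5052700 m

Zone 4 central meridian λ₀ = 6×4 − 183 = -159°; Δλ = +1.5113°.
Transverse Mercator on WGS84 with k₀ = 0.9996 gives E = 619796.930 m, N = 5052674.252 m.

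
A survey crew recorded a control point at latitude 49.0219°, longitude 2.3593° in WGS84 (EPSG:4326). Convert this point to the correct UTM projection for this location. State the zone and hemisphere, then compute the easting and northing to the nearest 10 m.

Longitude 2.3593° lies in the 6° band [0°, 6°), giving zone 31; latitude is north of the equator, so 31N.
Zone 31 central meridian λ₀ = 6×31 − 183 = 3°; Δλ = -0.6407°.
Transverse Mercator on WGS84 with k₀ = 0.9996 gives E = 453158.269 m, N = 5430088.033 m.

Zone 31N: E 453160 m, N 5430090 m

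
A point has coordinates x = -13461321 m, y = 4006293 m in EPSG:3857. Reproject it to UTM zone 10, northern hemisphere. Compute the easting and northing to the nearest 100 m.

E 692000 m, N 3745500 m

Web Mercator inverse (R = 6378137 m) → φ = 33.83220165°, λ = -120.92510399°.
UTM 10N forward: E = 692004.167 m, N = 3745487.231 m.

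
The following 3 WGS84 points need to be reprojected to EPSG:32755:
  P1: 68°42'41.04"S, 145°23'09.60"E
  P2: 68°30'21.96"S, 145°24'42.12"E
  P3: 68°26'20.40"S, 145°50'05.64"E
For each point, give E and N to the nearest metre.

P1: E 434610 m, N 2376959 m; P2: E 435060 m, N 2399871 m; P3: E 452220 m, N 2407738 m

UTM zone 55S: λ₀ = 147°, k₀ = 0.9996.
P1 (-68.7114°, 145.3860°) → (434610.228, 2376959.281) m.
P2 (-68.5061°, 145.4117°) → (435060.414, 2399870.750) m.
P3 (-68.4390°, 145.8349°) → (452219.881, 2407737.974) m.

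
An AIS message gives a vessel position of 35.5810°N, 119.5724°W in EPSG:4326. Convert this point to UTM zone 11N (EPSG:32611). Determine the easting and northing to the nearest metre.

Zone 11 central meridian λ₀ = 6×11 − 183 = -117°; Δλ = -2.5724°.
Transverse Mercator on WGS84 with k₀ = 0.9996 gives E = 266910.016 m, N = 3940522.601 m.

E 266910 m, N 3940523 m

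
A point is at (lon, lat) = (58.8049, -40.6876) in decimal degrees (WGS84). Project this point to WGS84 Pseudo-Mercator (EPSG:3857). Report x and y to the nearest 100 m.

Web Mercator is spherical with R = a = 6378137 m.
x = R·λ = 6378137 × 1.026339121 = 6546131.524 m.
y = R·ln tan(π/4 + φ/2) = 6378137 × -0.778655486 = -4966371.365 m.

x 6546100 m, y -4966400 m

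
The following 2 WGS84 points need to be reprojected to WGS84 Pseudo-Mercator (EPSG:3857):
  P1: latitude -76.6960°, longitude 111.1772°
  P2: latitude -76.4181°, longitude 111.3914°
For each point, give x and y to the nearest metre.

P1: x 12376189 m, y -13705355 m; P2: x 12400034 m, y -13572280 m

Web Mercator: x = R·λ, y = R·ln tan(π/4+φ/2), R = 6378137 m.
P1 (-76.6960°, 111.1772°) → (12376189.292, -13705354.836) m.
P2 (-76.4181°, 111.3914°) → (12400033.927, -13572280.288) m.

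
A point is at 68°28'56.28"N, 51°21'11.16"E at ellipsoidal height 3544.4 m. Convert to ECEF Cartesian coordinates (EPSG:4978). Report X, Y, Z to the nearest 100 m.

X 1466100 m, Y 1833400 m, Z 5914300 m

WGS84: a = 6378137 m, e² = 0.006694380; N(φ) = a/√(1−e²sin²φ) = 6396694.371 m.
X = (N+h)·cosφ·cosλ = 1466080.375 m; Y = (N+h)·cosφ·sinλ = 1833447.089 m; Z = (N(1−e²)+h)·sinφ = 5914332.267 m.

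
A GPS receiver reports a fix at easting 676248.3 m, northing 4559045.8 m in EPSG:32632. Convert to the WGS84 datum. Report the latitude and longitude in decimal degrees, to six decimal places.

lat 41.163600°, lon 11.100801°

Zone 32N: λ₀ = 9°, k₀ = 0.9996, false easting 500000 m.
Meridian distance M = (N − FN)/k₀ = 4560870.1 m.
Inverse transverse Mercator on WGS84 gives φ = 41.16360032°, λ = 11.10080051°.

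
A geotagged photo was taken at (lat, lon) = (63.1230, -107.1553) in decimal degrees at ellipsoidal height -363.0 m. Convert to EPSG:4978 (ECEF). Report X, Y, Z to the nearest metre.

WGS84: a = 6378137 m, e² = 0.006694380; N(φ) = a/√(1−e²sin²φ) = 6395190.859 m.
X = (N+h)·cosφ·cosλ = -852723.139 m; Y = (N+h)·cosφ·sinλ = -2762330.532 m; Z = (N(1−e²)+h)·sinφ = 5665865.385 m.

X -852723 m, Y -2762331 m, Z 5665865 m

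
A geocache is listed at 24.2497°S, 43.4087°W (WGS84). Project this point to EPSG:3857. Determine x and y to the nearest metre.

x -4832234 m, y -2783865 m

Web Mercator is spherical with R = a = 6378137 m.
x = R·λ = 6378137 × -0.757624739 = -4832234.380 m.
y = R·ln tan(π/4 + φ/2) = 6378137 × -0.436469896 = -2783864.796 m.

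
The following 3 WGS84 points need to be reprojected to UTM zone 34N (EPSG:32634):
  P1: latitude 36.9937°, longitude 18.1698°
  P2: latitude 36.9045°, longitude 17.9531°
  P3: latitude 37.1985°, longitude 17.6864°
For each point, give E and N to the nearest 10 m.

UTM zone 34N: λ₀ = 21°, k₀ = 0.9996.
P1 (36.9937°, 18.1698°) → (248130.654, 4097918.408) m.
P2 (36.9045°, 17.9531°) → (228524.159, 4088615.164) m.
P3 (37.1985°, 17.6864°) → (205892.611, 4122037.962) m.

P1: E 248130 m, N 4097920 m; P2: E 228520 m, N 4088620 m; P3: E 205890 m, N 4122040 m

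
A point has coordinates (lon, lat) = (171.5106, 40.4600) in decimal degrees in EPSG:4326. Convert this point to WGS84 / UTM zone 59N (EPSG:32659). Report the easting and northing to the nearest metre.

Zone 59 central meridian λ₀ = 6×59 − 183 = 171°; Δλ = +0.5106°.
Transverse Mercator on WGS84 with k₀ = 0.9996 gives E = 543290.885 m, N = 4478939.929 m.

E 543291 m, N 4478940 m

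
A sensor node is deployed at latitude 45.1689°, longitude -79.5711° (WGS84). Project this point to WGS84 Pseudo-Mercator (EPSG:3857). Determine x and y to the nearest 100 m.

x -8857800 m, y 5648200 m

Web Mercator is spherical with R = a = 6378137 m.
x = R·λ = 6378137 × -1.388777684 = -8857814.334 m.
y = R·ln tan(π/4 + φ/2) = 6378137 × 0.885548655 = 5648150.642 m.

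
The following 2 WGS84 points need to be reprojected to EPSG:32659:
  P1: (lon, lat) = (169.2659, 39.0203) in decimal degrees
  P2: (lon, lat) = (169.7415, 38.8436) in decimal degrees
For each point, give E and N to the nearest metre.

P1: E 349879 m, N 4320460 m; P2: E 390783 m, N 4300173 m

UTM zone 59N: λ₀ = 171°, k₀ = 0.9996.
P1 (39.0203°, 169.2659°) → (349879.354, 4320459.831) m.
P2 (38.8436°, 169.7415°) → (390782.882, 4300173.315) m.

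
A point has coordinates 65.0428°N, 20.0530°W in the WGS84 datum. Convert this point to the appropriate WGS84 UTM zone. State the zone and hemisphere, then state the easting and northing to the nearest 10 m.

Longitude -20.0530° lies in the 6° band [-24°, -18°), giving zone 27; latitude is north of the equator, so 27N.
Zone 27 central meridian λ₀ = 6×27 − 183 = -21°; Δλ = +0.9470°.
Transverse Mercator on WGS84 with k₀ = 0.9996 gives E = 544584.586 m, N = 7213558.629 m.

Zone 27N: E 544580 m, N 7213560 m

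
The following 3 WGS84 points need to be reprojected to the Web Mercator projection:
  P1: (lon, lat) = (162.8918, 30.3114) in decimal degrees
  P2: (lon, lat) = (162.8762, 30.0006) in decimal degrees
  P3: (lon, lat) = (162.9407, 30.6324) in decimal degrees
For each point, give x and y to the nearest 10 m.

P1: x 18133030 m, y 3543640 m; P2: x 18131300 m, y 3503630 m; P3: x 18138480 m, y 3585100 m

Web Mercator: x = R·λ, y = R·ln tan(π/4+φ/2), R = 6378137 m.
P1 (30.3114°, 162.8918°) → (18133032.230, 3543640.540) m.
P2 (30.0006°, 162.8762°) → (18131295.646, 3503626.968) m.
P3 (30.6324°, 162.9407°) → (18138475.753, 3585100.743) m.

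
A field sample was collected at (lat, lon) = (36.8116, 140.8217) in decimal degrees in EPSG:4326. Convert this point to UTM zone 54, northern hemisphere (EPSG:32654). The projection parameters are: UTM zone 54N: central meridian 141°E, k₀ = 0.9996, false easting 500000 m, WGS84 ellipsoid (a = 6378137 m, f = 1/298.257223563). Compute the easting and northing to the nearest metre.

Zone 54 central meridian λ₀ = 6×54 − 183 = 141°; Δλ = -0.1783°.
Transverse Mercator on WGS84 with k₀ = 0.9996 gives E = 484096.505 m, N = 4073987.705 m.

E 484097 m, N 4073988 m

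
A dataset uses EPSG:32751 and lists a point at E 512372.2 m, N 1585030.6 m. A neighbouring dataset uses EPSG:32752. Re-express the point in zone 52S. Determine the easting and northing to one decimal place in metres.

UTM 51S → geographic: φ = -75.81840040°, λ = 123.45240110°.
UTM 52S (λ₀ = 129°) forward: E = 348492.282 m, N = 1577960.480 m.

E 348492.3 m, N 1577960.5 m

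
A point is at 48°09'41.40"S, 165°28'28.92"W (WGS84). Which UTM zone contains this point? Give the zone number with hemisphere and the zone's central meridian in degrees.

Zone 3S, central meridian -165°

UTM zone = ⌊(λ + 180)/6⌋ + 1; -165.4747° ∈ [-168°, -162°) → zone 3.
Hemisphere: S (φ < 0).
Central meridian λ₀ = 6×3 − 183 = -165°.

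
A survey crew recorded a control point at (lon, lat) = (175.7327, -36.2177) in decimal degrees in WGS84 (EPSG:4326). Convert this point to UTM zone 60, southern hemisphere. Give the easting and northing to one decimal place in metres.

Zone 60 central meridian λ₀ = 6×60 − 183 = 177°; Δλ = -1.2673°.
Transverse Mercator on WGS84 with k₀ = 0.9996 gives E = 386093.184 m, N = 5991160.609 m.

E 386093.2 m, N 5991160.6 m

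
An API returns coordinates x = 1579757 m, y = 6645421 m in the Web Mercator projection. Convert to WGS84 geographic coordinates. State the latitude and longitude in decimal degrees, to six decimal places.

R = 6378137 m. λ = x/R = 14.19119858°.
φ = 2·arctan(exp(y/R)) − 90° = 2·arctan(2.83462) − 90° = 51.13619786°.

lat 51.136198°, lon 14.191199°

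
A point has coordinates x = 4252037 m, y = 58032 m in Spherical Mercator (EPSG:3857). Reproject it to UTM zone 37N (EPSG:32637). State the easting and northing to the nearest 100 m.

Web Mercator inverse (R = 6378137 m) → φ = 0.52130313°, λ = 38.19669826°.
UTM 37N forward: E = 410613.356 m, N = 57625.377 m.

E 410600 m, N 57600 m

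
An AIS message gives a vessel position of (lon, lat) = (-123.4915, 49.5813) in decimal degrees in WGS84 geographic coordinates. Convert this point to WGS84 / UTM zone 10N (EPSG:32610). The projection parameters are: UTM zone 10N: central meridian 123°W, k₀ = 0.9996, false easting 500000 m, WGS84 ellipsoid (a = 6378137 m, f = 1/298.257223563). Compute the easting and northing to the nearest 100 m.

E 464500 m, N 5492200 m

Zone 10 central meridian λ₀ = 6×10 − 183 = -123°; Δλ = -0.4915°.
Transverse Mercator on WGS84 with k₀ = 0.9996 gives E = 464470.737 m, N = 5492195.433 m.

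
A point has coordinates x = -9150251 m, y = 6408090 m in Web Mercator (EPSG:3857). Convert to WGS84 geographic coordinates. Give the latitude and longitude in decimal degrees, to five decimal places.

R = 6378137 m. λ = x/R = -82.19810327°.
φ = 2·arctan(exp(y/R)) − 90° = 2·arctan(2.73108) − 90° = 49.77899920°.

lat 49.77900°, lon -82.19810°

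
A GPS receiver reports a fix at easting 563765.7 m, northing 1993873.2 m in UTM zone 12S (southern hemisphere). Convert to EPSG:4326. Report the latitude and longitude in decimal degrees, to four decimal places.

Zone 12S: λ₀ = -111°, k₀ = 0.9996, false easting 500000 m, false northing 10000000 m.
Meridian distance M = (N − FN)/k₀ = -8009330.5 m.
Inverse transverse Mercator on WGS84 gives φ = -72.14530001°, λ = -109.13639962°.

lat -72.1453°, lon -109.1364°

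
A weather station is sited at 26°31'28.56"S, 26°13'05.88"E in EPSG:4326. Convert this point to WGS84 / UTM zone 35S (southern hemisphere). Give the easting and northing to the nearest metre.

E 422119 m, N 7065981 m

Zone 35 central meridian λ₀ = 6×35 − 183 = 27°; Δλ = -0.7817°.
Transverse Mercator on WGS84 with k₀ = 0.9996 gives E = 422118.555 m, N = 7065980.642 m.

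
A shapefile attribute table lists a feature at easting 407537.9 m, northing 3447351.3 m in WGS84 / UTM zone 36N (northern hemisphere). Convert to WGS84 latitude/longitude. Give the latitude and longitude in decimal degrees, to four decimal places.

Zone 36N: λ₀ = 33°, k₀ = 0.9996, false easting 500000 m.
Meridian distance M = (N − FN)/k₀ = 3448730.8 m.
Inverse transverse Mercator on WGS84 gives φ = 31.15650017°, λ = 32.02990002°.

lat 31.1565°, lon 32.0299°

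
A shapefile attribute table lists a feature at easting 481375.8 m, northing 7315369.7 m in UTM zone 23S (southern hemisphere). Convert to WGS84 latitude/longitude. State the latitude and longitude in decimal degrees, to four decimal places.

Zone 23S: λ₀ = -45°, k₀ = 0.9996, false easting 500000 m, false northing 10000000 m.
Meridian distance M = (N − FN)/k₀ = -2685704.6 m.
Inverse transverse Mercator on WGS84 gives φ = -24.27449987°, λ = -45.18349999°.

lat -24.2745°, lon -45.1835°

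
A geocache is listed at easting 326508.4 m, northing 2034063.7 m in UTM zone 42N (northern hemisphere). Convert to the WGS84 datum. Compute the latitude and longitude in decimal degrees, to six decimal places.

lat 18.389500°, lon 67.357700°

Zone 42N: λ₀ = 69°, k₀ = 0.9996, false easting 500000 m.
Meridian distance M = (N − FN)/k₀ = 2034877.7 m.
Inverse transverse Mercator on WGS84 gives φ = 18.38949961°, λ = 67.35770045°.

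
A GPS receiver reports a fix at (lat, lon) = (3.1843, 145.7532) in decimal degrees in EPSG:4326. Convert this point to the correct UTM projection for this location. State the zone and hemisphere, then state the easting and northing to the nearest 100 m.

Zone 55N: E 361500 m, N 352000 m

Longitude 145.7532° lies in the 6° band [144°, 150°), giving zone 55; latitude is north of the equator, so 55N.
Zone 55 central meridian λ₀ = 6×55 − 183 = 147°; Δλ = -1.2468°.
Transverse Mercator on WGS84 with k₀ = 0.9996 gives E = 361464.213 m, N = 352048.201 m.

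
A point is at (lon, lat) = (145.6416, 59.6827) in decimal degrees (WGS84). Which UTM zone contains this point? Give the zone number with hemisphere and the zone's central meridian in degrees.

UTM zone = ⌊(λ + 180)/6⌋ + 1; 145.6416° ∈ [144°, 150°) → zone 55.
Hemisphere: N (φ ≥ 0).
Central meridian λ₀ = 6×55 − 183 = 147°.

Zone 55N, central meridian 147°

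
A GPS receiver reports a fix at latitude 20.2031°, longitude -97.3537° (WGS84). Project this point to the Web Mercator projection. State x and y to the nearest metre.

Web Mercator is spherical with R = a = 6378137 m.
x = R·λ = 6378137 × -1.699142604 = -10837364.311 m.
y = R·ln tan(π/4 + φ/2) = 6378137 × 0.360153207 = 2297106.495 m.

x -10837364 m, y 2297106 m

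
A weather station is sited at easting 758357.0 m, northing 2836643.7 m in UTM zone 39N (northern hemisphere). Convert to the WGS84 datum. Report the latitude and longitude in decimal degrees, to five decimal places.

lat 25.62480°, lon 53.57290°

Zone 39N: λ₀ = 51°, k₀ = 0.9996, false easting 500000 m.
Meridian distance M = (N − FN)/k₀ = 2837778.8 m.
Inverse transverse Mercator on WGS84 gives φ = 25.62479974°, λ = 53.57290012°.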